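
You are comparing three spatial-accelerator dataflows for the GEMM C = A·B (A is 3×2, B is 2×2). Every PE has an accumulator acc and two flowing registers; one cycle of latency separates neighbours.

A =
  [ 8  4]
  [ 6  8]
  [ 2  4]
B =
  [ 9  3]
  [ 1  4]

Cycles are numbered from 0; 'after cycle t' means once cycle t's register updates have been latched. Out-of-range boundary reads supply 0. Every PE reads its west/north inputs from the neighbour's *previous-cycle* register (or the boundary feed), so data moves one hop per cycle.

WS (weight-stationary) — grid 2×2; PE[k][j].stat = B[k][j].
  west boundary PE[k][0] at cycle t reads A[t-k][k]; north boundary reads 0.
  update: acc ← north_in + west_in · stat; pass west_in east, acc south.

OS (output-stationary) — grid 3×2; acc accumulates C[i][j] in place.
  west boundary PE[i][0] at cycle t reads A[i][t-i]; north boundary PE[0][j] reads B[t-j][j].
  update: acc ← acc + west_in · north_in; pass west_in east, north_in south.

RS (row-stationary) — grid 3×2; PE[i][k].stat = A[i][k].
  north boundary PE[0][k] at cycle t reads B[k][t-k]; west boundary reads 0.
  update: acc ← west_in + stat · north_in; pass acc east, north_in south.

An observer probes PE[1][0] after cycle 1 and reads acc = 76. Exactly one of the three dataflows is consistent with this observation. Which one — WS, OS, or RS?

— WS: 2×2; PE[1][0] trace:
  c0 r1c0: 0 / 0 / 0
  c1 r1c0: 76 / 4 / 76
— OS: 3×2; PE[1][0] trace:
  c0 r1c0: 0 / 0 / 0
  c1 r1c0: 54 / 6 / 9
— RS: 3×2; PE[1][0] trace:
  c0 r1c0: 0 / 0 / 0
  c1 r1c0: 54 / 54 / 9

dataflow = WS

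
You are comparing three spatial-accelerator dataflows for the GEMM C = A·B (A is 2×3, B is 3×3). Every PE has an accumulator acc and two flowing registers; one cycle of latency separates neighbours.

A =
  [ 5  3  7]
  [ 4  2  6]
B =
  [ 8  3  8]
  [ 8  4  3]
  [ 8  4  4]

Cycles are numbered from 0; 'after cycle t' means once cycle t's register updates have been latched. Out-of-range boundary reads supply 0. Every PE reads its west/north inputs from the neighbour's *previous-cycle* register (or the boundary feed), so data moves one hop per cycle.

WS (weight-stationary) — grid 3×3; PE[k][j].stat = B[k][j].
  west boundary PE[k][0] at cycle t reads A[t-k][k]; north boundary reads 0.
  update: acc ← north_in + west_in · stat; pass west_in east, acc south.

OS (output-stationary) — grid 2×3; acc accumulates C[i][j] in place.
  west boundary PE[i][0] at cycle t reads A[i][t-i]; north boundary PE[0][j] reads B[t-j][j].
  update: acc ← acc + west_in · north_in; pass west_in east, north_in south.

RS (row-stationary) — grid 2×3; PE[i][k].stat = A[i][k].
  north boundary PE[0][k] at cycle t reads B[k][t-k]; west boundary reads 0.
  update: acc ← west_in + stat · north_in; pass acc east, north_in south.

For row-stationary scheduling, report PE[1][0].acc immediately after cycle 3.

RS 2×3: PE[1][0] cycle-by-cycle (with neighbour feeds):
  step 0 · PE0,0: acc=40; fwd→40 fwd↓8
  step 0 · PE1,0: acc=0; fwd→0 fwd↓0
  step 1 · PE0,0: acc=15; fwd→15 fwd↓3
  step 1 · PE1,0: acc=32; fwd→32 fwd↓8
  step 2 · PE0,0: acc=40; fwd→40 fwd↓8
  step 2 · PE1,0: acc=12; fwd→12 fwd↓3
  step 3 · PE0,0: acc=0; fwd→0 fwd↓0
  step 3 · PE1,0: acc=32; fwd→32 fwd↓8

PE[1][0].acc = 32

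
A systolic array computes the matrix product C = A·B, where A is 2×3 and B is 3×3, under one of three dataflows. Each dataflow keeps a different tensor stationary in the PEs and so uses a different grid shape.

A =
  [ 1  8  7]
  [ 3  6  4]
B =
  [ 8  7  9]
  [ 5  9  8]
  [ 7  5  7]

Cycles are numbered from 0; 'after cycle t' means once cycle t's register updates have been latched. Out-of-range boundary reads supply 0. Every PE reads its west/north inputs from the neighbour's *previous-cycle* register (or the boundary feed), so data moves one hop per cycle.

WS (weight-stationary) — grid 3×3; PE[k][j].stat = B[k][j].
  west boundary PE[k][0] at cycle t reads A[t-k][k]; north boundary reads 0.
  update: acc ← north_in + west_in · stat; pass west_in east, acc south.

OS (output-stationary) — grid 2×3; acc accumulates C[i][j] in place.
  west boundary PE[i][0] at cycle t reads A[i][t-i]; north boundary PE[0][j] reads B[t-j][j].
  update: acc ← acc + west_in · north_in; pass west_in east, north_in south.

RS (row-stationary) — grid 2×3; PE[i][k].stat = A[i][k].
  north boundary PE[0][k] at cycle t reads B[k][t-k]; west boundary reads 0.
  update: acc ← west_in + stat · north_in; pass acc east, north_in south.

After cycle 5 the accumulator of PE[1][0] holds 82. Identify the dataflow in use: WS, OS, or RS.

dataflow = OS

Under WS (3×3), PE[1][0]:
  0: (1,0).acc=0  regs=<0,0>
  1: (1,0).acc=48  regs=<8,48>
  2: (1,0).acc=54  regs=<6,54>
  3: (1,0).acc=0  regs=<0,0>
  4: (1,0).acc=0  regs=<0,0>
  5: (1,0).acc=0  regs=<0,0>
Under OS (2×3), PE[1][0]:
  0: (1,0).acc=0  regs=<0,0>
  1: (1,0).acc=24  regs=<3,8>
  2: (1,0).acc=54  regs=<6,5>
  3: (1,0).acc=82  regs=<4,7>
  4: (1,0).acc=82  regs=<0,0>
  5: (1,0).acc=82  regs=<0,0>
Under RS (2×3), PE[1][0]:
  0: (1,0).acc=0  regs=<0,0>
  1: (1,0).acc=24  regs=<24,8>
  2: (1,0).acc=21  regs=<21,7>
  3: (1,0).acc=27  regs=<27,9>
  4: (1,0).acc=0  regs=<0,0>
  5: (1,0).acc=0  regs=<0,0>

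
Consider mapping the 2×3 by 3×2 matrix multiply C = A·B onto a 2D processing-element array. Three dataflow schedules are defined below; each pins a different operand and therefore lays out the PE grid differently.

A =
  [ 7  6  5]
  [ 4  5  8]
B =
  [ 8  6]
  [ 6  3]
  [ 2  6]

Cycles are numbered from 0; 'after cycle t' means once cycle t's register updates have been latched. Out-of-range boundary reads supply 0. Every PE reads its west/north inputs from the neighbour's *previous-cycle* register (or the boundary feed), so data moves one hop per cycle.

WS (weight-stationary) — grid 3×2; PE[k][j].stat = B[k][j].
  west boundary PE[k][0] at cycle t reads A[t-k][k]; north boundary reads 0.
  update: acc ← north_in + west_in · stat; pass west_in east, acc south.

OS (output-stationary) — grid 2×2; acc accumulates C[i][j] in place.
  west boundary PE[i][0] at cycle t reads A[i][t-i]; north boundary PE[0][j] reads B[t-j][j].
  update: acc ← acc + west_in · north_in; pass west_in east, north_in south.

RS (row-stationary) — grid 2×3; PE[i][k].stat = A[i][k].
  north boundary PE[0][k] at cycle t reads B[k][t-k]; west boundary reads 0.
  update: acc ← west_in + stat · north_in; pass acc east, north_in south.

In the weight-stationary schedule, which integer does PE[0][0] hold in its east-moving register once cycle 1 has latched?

register = 4

WS 3×2: PE[0][0] cycle-by-cycle (with neighbour feeds):
  @0  [0,0]  acc 56  |  →7  ↓56
  @1  [0,0]  acc 32  |  →4  ↓32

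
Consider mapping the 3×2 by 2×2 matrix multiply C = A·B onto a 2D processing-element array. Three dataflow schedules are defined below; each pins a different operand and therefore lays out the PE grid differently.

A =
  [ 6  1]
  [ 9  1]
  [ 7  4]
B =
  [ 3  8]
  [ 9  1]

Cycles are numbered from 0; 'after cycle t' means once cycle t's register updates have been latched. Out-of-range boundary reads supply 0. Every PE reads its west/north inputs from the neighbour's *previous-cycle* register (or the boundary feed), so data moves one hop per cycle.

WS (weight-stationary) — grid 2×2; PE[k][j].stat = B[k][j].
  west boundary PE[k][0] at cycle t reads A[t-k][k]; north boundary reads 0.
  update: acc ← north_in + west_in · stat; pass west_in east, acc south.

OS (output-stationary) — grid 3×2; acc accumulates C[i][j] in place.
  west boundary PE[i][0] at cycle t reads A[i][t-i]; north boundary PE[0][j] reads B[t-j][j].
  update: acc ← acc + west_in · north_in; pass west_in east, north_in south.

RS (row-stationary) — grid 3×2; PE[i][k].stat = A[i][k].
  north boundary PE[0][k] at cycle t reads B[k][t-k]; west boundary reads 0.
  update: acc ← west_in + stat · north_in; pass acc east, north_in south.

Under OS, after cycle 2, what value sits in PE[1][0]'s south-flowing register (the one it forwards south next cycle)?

register = 9

OS (3×2). Following PE[1][0] plus its west/north inputs:
  @0  [0,0]  acc 18  |  →6  ↓3
  @0  [1,0]  acc 0  |  →0  ↓0
  @1  [0,0]  acc 27  |  →1  ↓9
  @1  [1,0]  acc 27  |  →9  ↓3
  @2  [0,0]  acc 27  |  →0  ↓0
  @2  [1,0]  acc 36  |  →1  ↓9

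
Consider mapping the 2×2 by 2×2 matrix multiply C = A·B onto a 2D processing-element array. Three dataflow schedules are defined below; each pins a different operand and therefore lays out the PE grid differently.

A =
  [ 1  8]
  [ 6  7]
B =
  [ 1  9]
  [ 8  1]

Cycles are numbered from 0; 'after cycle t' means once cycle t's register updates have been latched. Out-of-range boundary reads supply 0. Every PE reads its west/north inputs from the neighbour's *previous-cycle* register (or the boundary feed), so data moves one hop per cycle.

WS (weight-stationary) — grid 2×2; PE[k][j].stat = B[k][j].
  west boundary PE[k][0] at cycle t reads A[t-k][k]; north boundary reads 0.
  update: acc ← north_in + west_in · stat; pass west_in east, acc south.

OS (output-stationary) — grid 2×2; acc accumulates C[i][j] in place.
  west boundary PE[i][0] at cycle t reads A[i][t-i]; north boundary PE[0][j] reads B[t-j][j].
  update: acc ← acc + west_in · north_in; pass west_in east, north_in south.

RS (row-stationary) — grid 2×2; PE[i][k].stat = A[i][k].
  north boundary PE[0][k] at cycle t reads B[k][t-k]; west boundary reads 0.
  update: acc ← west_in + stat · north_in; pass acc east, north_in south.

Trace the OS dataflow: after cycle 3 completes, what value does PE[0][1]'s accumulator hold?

PE[0][1].acc = 17

OS on a 2×2 grid — tracing PE[0][1] and its feeders:
  [0] (0,0) acc=1 (h:1 v:1)
  [0] (0,1) acc=0 (h:0 v:0)
  [1] (0,0) acc=65 (h:8 v:8)
  [1] (0,1) acc=9 (h:1 v:9)
  [2] (0,0) acc=65 (h:0 v:0)
  [2] (0,1) acc=17 (h:8 v:1)
  [3] (0,0) acc=65 (h:0 v:0)
  [3] (0,1) acc=17 (h:0 v:0)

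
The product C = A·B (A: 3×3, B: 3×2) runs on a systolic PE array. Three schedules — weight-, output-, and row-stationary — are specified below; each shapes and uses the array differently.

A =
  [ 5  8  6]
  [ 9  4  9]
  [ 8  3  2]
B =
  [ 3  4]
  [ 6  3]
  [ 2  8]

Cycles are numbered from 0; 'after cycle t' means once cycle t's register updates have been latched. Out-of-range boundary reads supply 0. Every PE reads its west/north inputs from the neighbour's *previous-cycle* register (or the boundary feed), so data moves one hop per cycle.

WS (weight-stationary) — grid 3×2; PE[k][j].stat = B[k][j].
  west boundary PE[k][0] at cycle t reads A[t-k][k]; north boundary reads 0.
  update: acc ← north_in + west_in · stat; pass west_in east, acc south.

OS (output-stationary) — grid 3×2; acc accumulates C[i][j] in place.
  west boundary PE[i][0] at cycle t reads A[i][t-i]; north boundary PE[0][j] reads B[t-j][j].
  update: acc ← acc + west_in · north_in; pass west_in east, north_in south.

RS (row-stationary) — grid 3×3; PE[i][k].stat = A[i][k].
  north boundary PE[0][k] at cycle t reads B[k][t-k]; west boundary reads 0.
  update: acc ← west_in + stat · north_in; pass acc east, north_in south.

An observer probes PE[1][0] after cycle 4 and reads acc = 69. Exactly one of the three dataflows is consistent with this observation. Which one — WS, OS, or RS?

dataflow = OS

WS (3×2 grid), PE[1][0]:
  @0  [1,0]  acc 0  |  →0  ↓0
  @1  [1,0]  acc 63  |  →8  ↓63
  @2  [1,0]  acc 51  |  →4  ↓51
  @3  [1,0]  acc 42  |  →3  ↓42
  @4  [1,0]  acc 0  |  →0  ↓0
OS (3×2 grid), PE[1][0]:
  @0  [1,0]  acc 0  |  →0  ↓0
  @1  [1,0]  acc 27  |  →9  ↓3
  @2  [1,0]  acc 51  |  →4  ↓6
  @3  [1,0]  acc 69  |  →9  ↓2
  @4  [1,0]  acc 69  |  →0  ↓0
RS (3×3 grid), PE[1][0]:
  @0  [1,0]  acc 0  |  →0  ↓0
  @1  [1,0]  acc 27  |  →27  ↓3
  @2  [1,0]  acc 36  |  →36  ↓4
  @3  [1,0]  acc 0  |  →0  ↓0
  @4  [1,0]  acc 0  |  →0  ↓0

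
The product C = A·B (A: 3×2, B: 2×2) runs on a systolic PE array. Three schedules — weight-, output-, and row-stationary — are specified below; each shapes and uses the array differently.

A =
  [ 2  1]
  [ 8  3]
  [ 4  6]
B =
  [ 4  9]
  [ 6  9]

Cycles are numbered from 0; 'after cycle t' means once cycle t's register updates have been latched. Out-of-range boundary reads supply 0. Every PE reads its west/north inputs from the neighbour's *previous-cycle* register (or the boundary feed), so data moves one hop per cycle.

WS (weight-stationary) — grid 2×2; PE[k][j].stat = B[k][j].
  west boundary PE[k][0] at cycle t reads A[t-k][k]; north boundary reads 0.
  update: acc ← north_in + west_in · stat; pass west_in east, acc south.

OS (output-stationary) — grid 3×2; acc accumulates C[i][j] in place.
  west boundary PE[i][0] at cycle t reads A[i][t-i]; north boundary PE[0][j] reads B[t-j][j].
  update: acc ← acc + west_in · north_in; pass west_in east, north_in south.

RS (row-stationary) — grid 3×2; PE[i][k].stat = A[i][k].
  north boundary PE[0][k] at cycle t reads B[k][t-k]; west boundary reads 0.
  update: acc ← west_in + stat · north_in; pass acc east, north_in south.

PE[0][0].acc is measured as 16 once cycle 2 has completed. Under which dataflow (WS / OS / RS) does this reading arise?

WS [2×2] PE[0][0] across cycles:
  after 0 — PE[0][0] acc=8, pass-E 2, pass-S 8
  after 1 — PE[0][0] acc=32, pass-E 8, pass-S 32
  after 2 — PE[0][0] acc=16, pass-E 4, pass-S 16
OS [3×2] PE[0][0] across cycles:
  after 0 — PE[0][0] acc=8, pass-E 2, pass-S 4
  after 1 — PE[0][0] acc=14, pass-E 1, pass-S 6
  after 2 — PE[0][0] acc=14, pass-E 0, pass-S 0
RS [3×2] PE[0][0] across cycles:
  after 0 — PE[0][0] acc=8, pass-E 8, pass-S 4
  after 1 — PE[0][0] acc=18, pass-E 18, pass-S 9
  after 2 — PE[0][0] acc=0, pass-E 0, pass-S 0

dataflow = WS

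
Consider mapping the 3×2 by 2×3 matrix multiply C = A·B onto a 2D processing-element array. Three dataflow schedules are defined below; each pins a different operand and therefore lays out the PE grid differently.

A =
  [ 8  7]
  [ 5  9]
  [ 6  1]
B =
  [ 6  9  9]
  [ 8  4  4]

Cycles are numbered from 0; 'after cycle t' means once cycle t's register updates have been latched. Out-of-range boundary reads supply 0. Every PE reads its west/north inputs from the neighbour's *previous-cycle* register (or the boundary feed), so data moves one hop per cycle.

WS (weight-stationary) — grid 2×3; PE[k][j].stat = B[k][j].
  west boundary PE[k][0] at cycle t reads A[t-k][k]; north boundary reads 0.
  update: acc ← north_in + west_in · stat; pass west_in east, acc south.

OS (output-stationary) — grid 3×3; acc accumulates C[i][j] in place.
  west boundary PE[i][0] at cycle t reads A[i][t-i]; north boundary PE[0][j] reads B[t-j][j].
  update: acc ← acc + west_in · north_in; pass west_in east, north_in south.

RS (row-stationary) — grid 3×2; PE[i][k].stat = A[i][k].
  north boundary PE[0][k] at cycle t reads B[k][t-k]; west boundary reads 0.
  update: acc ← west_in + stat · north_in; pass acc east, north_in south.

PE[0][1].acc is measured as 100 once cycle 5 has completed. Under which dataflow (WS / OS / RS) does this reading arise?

dataflow = OS

Under WS (2×3), PE[0][1]:
  0: (0,1).acc=0  regs=<0,0>
  1: (0,1).acc=72  regs=<8,72>
  2: (0,1).acc=45  regs=<5,45>
  3: (0,1).acc=54  regs=<6,54>
  4: (0,1).acc=0  regs=<0,0>
  5: (0,1).acc=0  regs=<0,0>
Under OS (3×3), PE[0][1]:
  0: (0,1).acc=0  regs=<0,0>
  1: (0,1).acc=72  regs=<8,9>
  2: (0,1).acc=100  regs=<7,4>
  3: (0,1).acc=100  regs=<0,0>
  4: (0,1).acc=100  regs=<0,0>
  5: (0,1).acc=100  regs=<0,0>
Under RS (3×2), PE[0][1]:
  0: (0,1).acc=0  regs=<0,0>
  1: (0,1).acc=104  regs=<104,8>
  2: (0,1).acc=100  regs=<100,4>
  3: (0,1).acc=100  regs=<100,4>
  4: (0,1).acc=0  regs=<0,0>
  5: (0,1).acc=0  regs=<0,0>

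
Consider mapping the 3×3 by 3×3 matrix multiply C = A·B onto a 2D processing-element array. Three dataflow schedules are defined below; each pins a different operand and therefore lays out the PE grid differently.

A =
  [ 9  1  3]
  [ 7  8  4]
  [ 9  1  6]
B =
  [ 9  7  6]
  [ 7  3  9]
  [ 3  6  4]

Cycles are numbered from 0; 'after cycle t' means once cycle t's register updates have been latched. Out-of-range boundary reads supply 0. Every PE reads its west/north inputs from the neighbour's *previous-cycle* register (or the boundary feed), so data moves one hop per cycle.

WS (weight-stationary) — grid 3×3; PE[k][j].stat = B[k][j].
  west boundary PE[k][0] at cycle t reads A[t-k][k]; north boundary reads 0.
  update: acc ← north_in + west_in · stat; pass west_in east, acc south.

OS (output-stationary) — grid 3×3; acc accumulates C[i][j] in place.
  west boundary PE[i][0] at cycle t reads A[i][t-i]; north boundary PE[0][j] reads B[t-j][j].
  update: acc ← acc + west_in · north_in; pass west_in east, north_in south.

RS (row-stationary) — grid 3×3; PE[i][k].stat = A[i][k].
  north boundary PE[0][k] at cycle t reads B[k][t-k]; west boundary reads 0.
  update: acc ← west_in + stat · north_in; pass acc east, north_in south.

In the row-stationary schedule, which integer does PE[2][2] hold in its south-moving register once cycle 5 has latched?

Tracing RS — 3×3 array, target PE[2][2]:
  c0 r1c2: 0 / 0 / 0
  c0 r2c1: 0 / 0 / 0
  c0 r2c2: 0 / 0 / 0
  c1 r1c2: 0 / 0 / 0
  c1 r2c1: 0 / 0 / 0
  c1 r2c2: 0 / 0 / 0
  c2 r1c2: 0 / 0 / 0
  c2 r2c1: 0 / 0 / 0
  c2 r2c2: 0 / 0 / 0
  c3 r1c2: 131 / 131 / 3
  c3 r2c1: 88 / 88 / 7
  c3 r2c2: 0 / 0 / 0
  c4 r1c2: 97 / 97 / 6
  c4 r2c1: 66 / 66 / 3
  c4 r2c2: 106 / 106 / 3
  c5 r1c2: 130 / 130 / 4
  c5 r2c1: 63 / 63 / 9
  c5 r2c2: 102 / 102 / 6

register = 6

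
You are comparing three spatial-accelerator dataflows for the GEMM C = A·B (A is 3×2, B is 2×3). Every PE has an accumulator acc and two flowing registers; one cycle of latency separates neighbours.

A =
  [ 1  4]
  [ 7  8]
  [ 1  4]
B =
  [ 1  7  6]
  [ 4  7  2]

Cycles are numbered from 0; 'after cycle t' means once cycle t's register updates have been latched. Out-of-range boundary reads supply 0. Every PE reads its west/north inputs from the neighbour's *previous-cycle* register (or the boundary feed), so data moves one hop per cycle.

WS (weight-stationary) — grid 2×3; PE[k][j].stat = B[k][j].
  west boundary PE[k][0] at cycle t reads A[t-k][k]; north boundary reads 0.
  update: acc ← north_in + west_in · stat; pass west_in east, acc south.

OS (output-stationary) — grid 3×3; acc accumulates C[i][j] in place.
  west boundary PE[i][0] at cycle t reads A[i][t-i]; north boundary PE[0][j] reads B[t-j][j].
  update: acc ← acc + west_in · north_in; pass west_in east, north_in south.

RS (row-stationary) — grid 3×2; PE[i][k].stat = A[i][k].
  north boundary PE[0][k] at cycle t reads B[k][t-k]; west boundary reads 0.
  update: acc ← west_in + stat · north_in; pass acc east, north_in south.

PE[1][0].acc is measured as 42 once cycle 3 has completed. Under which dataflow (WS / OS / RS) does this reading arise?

dataflow = RS

— WS: 2×3; PE[1][0] trace:
  [0] (1,0) acc=0 (h:0 v:0)
  [1] (1,0) acc=17 (h:4 v:17)
  [2] (1,0) acc=39 (h:8 v:39)
  [3] (1,0) acc=17 (h:4 v:17)
— OS: 3×3; PE[1][0] trace:
  [0] (1,0) acc=0 (h:0 v:0)
  [1] (1,0) acc=7 (h:7 v:1)
  [2] (1,0) acc=39 (h:8 v:4)
  [3] (1,0) acc=39 (h:0 v:0)
— RS: 3×2; PE[1][0] trace:
  [0] (1,0) acc=0 (h:0 v:0)
  [1] (1,0) acc=7 (h:7 v:1)
  [2] (1,0) acc=49 (h:49 v:7)
  [3] (1,0) acc=42 (h:42 v:6)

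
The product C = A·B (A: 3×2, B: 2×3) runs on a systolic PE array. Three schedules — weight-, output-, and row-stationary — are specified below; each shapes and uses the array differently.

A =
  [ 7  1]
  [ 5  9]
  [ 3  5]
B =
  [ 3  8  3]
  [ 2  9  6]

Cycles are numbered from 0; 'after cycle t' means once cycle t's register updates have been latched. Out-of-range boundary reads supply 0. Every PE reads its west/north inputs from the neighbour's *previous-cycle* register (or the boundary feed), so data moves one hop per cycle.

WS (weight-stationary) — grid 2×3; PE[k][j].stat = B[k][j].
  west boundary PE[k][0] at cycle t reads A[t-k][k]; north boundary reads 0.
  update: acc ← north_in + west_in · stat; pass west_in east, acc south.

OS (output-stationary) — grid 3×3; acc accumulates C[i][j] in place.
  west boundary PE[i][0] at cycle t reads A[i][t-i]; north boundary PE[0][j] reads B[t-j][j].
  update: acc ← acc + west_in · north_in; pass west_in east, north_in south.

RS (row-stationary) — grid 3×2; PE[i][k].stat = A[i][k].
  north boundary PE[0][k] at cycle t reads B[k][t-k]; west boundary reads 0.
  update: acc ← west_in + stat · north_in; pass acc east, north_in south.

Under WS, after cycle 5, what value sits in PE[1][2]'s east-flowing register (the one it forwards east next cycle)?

register = 5

WS 2×3: PE[1][2] cycle-by-cycle (with neighbour feeds):
  c0 r0c2: 0 / 0 / 0
  c0 r1c1: 0 / 0 / 0
  c0 r1c2: 0 / 0 / 0
  c1 r0c2: 0 / 0 / 0
  c1 r1c1: 0 / 0 / 0
  c1 r1c2: 0 / 0 / 0
  c2 r0c2: 21 / 7 / 21
  c2 r1c1: 65 / 1 / 65
  c2 r1c2: 0 / 0 / 0
  c3 r0c2: 15 / 5 / 15
  c3 r1c1: 121 / 9 / 121
  c3 r1c2: 27 / 1 / 27
  c4 r0c2: 9 / 3 / 9
  c4 r1c1: 69 / 5 / 69
  c4 r1c2: 69 / 9 / 69
  c5 r0c2: 0 / 0 / 0
  c5 r1c1: 0 / 0 / 0
  c5 r1c2: 39 / 5 / 39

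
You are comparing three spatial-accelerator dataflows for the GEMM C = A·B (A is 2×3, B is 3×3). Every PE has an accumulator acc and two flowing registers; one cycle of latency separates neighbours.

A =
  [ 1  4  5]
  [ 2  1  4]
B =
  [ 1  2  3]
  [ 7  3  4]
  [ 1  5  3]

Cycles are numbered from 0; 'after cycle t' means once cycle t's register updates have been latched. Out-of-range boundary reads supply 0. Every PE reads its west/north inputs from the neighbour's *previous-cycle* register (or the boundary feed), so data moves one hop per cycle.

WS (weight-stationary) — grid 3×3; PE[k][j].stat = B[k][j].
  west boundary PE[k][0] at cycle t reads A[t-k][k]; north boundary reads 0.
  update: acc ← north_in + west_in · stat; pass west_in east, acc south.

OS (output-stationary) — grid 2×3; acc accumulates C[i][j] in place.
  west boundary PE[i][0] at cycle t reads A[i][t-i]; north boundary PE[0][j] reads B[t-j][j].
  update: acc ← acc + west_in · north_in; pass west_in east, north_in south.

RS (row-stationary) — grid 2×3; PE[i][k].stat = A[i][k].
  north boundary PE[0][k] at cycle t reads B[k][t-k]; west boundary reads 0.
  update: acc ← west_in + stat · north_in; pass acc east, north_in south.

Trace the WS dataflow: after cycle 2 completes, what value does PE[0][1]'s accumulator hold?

PE[0][1].acc = 4

WS 3×3: PE[0][1] cycle-by-cycle (with neighbour feeds):
  step 0 · PE0,0: acc=1; fwd→1 fwd↓1
  step 0 · PE0,1: acc=0; fwd→0 fwd↓0
  step 1 · PE0,0: acc=2; fwd→2 fwd↓2
  step 1 · PE0,1: acc=2; fwd→1 fwd↓2
  step 2 · PE0,0: acc=0; fwd→0 fwd↓0
  step 2 · PE0,1: acc=4; fwd→2 fwd↓4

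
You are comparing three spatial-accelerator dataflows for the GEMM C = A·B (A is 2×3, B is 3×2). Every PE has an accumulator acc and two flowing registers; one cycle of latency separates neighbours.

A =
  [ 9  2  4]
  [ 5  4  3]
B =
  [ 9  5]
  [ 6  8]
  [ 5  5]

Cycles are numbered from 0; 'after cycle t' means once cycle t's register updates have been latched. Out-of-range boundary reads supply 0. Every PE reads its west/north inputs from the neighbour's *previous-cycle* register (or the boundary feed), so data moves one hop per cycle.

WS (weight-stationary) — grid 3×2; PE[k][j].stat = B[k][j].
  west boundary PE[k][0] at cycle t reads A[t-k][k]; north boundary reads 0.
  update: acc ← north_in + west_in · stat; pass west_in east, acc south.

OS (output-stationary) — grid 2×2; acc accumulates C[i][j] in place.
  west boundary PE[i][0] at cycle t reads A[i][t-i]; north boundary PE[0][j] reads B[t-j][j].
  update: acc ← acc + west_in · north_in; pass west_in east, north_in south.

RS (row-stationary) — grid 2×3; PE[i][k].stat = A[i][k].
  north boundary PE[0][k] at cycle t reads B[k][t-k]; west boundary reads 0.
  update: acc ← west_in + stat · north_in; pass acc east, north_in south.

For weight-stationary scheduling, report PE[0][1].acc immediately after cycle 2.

WS on a 3×2 grid — tracing PE[0][1] and its feeders:
  cycle 0: PE[0][0] → acc 81, east 9, south 81
  cycle 0: PE[0][1] → acc 0, east 0, south 0
  cycle 1: PE[0][0] → acc 45, east 5, south 45
  cycle 1: PE[0][1] → acc 45, east 9, south 45
  cycle 2: PE[0][0] → acc 0, east 0, south 0
  cycle 2: PE[0][1] → acc 25, east 5, south 25

PE[0][1].acc = 25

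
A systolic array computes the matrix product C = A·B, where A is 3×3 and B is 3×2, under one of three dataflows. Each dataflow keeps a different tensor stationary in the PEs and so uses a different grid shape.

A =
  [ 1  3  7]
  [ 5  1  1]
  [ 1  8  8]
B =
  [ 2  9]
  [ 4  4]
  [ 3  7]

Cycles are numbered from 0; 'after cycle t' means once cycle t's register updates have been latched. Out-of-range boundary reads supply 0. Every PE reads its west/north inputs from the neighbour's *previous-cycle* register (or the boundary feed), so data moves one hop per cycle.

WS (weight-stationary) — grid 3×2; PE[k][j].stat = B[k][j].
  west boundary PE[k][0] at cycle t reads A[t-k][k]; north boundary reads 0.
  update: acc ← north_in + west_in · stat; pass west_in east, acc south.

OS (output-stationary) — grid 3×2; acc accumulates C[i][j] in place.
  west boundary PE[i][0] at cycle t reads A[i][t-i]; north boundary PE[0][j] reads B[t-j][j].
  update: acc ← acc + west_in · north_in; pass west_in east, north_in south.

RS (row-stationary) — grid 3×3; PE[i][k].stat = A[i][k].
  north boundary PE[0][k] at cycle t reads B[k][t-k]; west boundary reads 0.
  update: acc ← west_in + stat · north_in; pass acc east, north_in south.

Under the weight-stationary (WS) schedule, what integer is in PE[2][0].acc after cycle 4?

WS (3×2). Following PE[2][0] plus its west/north inputs:
  after 0 — PE[1][0] acc=0, pass-E 0, pass-S 0
  after 0 — PE[2][0] acc=0, pass-E 0, pass-S 0
  after 1 — PE[1][0] acc=14, pass-E 3, pass-S 14
  after 1 — PE[2][0] acc=0, pass-E 0, pass-S 0
  after 2 — PE[1][0] acc=14, pass-E 1, pass-S 14
  after 2 — PE[2][0] acc=35, pass-E 7, pass-S 35
  after 3 — PE[1][0] acc=34, pass-E 8, pass-S 34
  after 3 — PE[2][0] acc=17, pass-E 1, pass-S 17
  after 4 — PE[1][0] acc=0, pass-E 0, pass-S 0
  after 4 — PE[2][0] acc=58, pass-E 8, pass-S 58

PE[2][0].acc = 58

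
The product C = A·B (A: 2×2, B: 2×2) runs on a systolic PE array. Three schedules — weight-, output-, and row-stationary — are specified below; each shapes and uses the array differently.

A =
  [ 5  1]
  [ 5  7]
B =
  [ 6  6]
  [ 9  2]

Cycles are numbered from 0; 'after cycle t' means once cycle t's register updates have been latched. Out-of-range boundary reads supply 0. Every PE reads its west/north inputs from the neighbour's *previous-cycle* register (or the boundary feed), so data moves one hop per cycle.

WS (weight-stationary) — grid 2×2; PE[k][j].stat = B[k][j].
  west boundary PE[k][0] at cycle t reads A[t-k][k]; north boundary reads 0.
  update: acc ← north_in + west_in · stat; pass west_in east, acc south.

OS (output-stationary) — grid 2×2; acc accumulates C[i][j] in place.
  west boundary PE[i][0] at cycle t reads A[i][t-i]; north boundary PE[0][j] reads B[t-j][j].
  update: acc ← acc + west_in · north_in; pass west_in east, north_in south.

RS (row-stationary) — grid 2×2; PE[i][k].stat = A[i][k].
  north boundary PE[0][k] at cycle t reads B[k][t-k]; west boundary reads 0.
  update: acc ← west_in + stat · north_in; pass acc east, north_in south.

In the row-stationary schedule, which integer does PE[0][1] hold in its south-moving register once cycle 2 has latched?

register = 2

Tracing RS — 2×2 array, target PE[0][1]:
  cycle 0: PE[0][0] → acc 30, east 30, south 6
  cycle 0: PE[0][1] → acc 0, east 0, south 0
  cycle 1: PE[0][0] → acc 30, east 30, south 6
  cycle 1: PE[0][1] → acc 39, east 39, south 9
  cycle 2: PE[0][0] → acc 0, east 0, south 0
  cycle 2: PE[0][1] → acc 32, east 32, south 2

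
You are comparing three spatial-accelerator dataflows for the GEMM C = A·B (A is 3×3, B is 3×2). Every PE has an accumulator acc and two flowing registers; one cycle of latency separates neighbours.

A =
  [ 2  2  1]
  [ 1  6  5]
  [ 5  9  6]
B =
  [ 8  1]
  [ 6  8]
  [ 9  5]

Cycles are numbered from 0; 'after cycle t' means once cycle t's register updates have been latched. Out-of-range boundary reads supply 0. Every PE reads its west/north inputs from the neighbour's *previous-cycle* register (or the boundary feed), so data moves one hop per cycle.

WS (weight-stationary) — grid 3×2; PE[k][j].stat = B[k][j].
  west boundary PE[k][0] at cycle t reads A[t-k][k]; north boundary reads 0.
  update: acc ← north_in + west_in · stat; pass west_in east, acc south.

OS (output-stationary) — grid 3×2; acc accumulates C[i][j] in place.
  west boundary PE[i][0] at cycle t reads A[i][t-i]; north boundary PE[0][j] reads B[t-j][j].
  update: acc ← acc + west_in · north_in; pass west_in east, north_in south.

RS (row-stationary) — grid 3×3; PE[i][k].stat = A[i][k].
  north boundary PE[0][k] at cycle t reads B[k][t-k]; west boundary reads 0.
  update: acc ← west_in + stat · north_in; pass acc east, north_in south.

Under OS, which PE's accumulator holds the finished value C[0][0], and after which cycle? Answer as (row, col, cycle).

(row, col, cycle) = (0, 0, 2)

OS — PE[0][0] is where C[0][0] collects:
  cycle 0: PE[0][0] → acc 16, east 2, south 8
  cycle 1: PE[0][0] → acc 28, east 2, south 6
  cycle 2: PE[0][0] → acc 37, east 1, south 9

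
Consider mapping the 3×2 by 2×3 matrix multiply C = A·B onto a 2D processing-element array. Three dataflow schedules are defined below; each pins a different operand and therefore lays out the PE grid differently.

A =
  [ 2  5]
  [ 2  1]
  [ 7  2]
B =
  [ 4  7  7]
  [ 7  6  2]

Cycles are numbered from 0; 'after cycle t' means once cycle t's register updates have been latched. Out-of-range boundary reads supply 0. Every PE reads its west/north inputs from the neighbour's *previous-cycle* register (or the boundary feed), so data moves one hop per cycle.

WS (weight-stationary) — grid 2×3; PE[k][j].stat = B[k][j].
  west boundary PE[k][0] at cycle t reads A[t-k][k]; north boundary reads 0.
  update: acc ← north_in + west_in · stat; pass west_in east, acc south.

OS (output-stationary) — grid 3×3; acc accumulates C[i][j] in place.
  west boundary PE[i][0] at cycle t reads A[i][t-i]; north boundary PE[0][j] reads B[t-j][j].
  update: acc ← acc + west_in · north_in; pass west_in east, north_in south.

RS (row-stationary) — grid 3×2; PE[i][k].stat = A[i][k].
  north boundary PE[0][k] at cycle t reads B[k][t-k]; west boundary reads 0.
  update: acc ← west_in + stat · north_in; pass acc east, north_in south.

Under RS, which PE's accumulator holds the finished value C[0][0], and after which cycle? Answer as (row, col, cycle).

(row, col, cycle) = (0, 1, 1)

Under RS, C[0][0] lands at PE[0][1]:
  after 0 — PE[0][1] acc=0, pass-E 0, pass-S 0
  after 1 — PE[0][1] acc=43, pass-E 43, pass-S 7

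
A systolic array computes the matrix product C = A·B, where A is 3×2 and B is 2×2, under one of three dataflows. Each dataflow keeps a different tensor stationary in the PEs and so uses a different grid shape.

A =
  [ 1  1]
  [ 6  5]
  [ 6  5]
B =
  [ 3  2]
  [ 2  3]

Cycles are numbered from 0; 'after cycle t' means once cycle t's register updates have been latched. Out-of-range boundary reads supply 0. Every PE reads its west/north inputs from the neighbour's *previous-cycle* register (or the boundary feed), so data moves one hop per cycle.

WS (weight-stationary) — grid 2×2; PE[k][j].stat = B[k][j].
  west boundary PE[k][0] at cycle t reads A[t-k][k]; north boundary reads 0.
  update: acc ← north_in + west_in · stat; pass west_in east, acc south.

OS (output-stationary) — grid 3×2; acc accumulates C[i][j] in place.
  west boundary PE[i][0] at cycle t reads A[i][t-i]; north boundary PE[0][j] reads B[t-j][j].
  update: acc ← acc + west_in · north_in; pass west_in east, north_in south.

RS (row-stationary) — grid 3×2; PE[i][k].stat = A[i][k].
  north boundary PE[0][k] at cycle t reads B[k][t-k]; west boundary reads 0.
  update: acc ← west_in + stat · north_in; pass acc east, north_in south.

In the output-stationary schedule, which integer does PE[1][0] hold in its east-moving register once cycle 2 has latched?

register = 5

OS on a 3×2 grid — tracing PE[1][0] and its feeders:
  after 0 — PE[0][0] acc=3, pass-E 1, pass-S 3
  after 0 — PE[1][0] acc=0, pass-E 0, pass-S 0
  after 1 — PE[0][0] acc=5, pass-E 1, pass-S 2
  after 1 — PE[1][0] acc=18, pass-E 6, pass-S 3
  after 2 — PE[0][0] acc=5, pass-E 0, pass-S 0
  after 2 — PE[1][0] acc=28, pass-E 5, pass-S 2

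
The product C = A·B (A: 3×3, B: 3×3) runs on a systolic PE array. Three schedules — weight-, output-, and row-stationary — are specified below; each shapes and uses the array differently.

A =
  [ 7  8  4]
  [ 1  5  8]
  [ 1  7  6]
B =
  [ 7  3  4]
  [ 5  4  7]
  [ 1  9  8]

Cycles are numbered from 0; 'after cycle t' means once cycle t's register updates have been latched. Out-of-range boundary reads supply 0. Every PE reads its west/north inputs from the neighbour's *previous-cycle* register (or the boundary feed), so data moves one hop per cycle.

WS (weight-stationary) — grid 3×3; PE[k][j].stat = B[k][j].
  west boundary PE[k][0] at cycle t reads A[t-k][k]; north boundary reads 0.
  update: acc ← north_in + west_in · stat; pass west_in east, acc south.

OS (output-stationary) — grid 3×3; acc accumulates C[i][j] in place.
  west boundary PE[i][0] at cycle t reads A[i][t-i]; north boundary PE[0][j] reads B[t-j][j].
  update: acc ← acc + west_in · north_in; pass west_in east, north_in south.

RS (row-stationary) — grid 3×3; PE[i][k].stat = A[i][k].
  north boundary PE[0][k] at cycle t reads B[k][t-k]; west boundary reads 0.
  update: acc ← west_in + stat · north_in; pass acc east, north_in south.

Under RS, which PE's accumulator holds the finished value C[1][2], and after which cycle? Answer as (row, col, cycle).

Under RS, C[1][2] lands at PE[1][2]:
  after 0 — PE[1][2] acc=0, pass-E 0, pass-S 0
  after 1 — PE[1][2] acc=0, pass-E 0, pass-S 0
  after 2 — PE[1][2] acc=0, pass-E 0, pass-S 0
  after 3 — PE[1][2] acc=40, pass-E 40, pass-S 1
  after 4 — PE[1][2] acc=95, pass-E 95, pass-S 9
  after 5 — PE[1][2] acc=103, pass-E 103, pass-S 8

(row, col, cycle) = (1, 2, 5)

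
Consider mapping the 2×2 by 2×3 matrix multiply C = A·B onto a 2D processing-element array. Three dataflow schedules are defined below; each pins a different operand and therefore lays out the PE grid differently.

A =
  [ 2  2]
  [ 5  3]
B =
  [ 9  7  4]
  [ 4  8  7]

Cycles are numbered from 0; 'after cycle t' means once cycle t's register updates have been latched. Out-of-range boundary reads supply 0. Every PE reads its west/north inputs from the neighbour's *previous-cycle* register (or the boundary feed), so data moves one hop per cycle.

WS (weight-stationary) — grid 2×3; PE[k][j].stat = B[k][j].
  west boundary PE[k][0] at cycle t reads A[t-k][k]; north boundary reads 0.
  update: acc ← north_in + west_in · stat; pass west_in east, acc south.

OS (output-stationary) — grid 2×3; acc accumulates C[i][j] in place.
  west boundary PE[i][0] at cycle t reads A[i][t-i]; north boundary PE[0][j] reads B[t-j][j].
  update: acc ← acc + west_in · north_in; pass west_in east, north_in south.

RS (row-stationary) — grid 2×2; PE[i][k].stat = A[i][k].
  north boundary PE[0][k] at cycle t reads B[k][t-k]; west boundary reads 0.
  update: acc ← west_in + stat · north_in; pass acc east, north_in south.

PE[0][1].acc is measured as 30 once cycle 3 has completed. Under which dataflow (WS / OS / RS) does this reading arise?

dataflow = OS

Under WS (2×3), PE[0][1]:
  cycle 0: PE[0][1] → acc 0, east 0, south 0
  cycle 1: PE[0][1] → acc 14, east 2, south 14
  cycle 2: PE[0][1] → acc 35, east 5, south 35
  cycle 3: PE[0][1] → acc 0, east 0, south 0
Under OS (2×3), PE[0][1]:
  cycle 0: PE[0][1] → acc 0, east 0, south 0
  cycle 1: PE[0][1] → acc 14, east 2, south 7
  cycle 2: PE[0][1] → acc 30, east 2, south 8
  cycle 3: PE[0][1] → acc 30, east 0, south 0
Under RS (2×2), PE[0][1]:
  cycle 0: PE[0][1] → acc 0, east 0, south 0
  cycle 1: PE[0][1] → acc 26, east 26, south 4
  cycle 2: PE[0][1] → acc 30, east 30, south 8
  cycle 3: PE[0][1] → acc 22, east 22, south 7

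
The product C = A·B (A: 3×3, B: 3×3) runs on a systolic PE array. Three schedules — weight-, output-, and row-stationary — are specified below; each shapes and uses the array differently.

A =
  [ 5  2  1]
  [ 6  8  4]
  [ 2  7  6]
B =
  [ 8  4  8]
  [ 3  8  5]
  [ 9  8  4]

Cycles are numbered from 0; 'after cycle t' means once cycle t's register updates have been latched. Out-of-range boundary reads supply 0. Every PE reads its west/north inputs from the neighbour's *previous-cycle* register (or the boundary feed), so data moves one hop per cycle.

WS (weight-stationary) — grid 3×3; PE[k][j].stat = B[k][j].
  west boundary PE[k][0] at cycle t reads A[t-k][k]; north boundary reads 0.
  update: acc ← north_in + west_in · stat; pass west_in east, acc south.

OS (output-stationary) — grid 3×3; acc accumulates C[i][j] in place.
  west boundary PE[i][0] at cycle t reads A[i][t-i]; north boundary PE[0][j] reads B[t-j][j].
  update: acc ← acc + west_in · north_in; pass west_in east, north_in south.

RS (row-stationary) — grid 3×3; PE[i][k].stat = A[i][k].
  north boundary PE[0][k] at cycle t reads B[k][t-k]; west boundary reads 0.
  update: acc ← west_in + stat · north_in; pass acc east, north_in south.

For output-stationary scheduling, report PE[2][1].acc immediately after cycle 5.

PE[2][1].acc = 112

OS (3×3). Following PE[2][1] plus its west/north inputs:
  0: (1,1).acc=0  regs=<0,0>
  0: (2,0).acc=0  regs=<0,0>
  0: (2,1).acc=0  regs=<0,0>
  1: (1,1).acc=0  regs=<0,0>
  1: (2,0).acc=0  regs=<0,0>
  1: (2,1).acc=0  regs=<0,0>
  2: (1,1).acc=24  regs=<6,4>
  2: (2,0).acc=16  regs=<2,8>
  2: (2,1).acc=0  regs=<0,0>
  3: (1,1).acc=88  regs=<8,8>
  3: (2,0).acc=37  regs=<7,3>
  3: (2,1).acc=8  regs=<2,4>
  4: (1,1).acc=120  regs=<4,8>
  4: (2,0).acc=91  regs=<6,9>
  4: (2,1).acc=64  regs=<7,8>
  5: (1,1).acc=120  regs=<0,0>
  5: (2,0).acc=91  regs=<0,0>
  5: (2,1).acc=112  regs=<6,8>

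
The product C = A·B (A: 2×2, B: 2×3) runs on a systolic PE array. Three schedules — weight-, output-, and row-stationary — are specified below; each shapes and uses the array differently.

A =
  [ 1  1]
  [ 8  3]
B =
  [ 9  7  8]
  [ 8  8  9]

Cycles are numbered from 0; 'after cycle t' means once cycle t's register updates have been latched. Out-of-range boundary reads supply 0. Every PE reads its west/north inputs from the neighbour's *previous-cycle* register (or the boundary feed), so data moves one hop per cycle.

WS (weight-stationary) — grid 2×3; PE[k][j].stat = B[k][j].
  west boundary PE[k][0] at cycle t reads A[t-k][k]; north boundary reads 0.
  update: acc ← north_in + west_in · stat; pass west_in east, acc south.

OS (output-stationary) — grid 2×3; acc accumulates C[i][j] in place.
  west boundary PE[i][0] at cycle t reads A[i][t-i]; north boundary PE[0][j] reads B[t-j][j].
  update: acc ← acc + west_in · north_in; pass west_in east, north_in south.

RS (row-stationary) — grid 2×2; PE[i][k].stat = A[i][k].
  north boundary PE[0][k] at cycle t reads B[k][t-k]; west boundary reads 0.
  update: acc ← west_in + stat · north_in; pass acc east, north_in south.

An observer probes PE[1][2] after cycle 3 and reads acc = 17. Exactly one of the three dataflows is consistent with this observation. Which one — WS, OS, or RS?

dataflow = WS

WS (2×3 grid), PE[1][2]:
  step 0 · PE1,2: acc=0; fwd→0 fwd↓0
  step 1 · PE1,2: acc=0; fwd→0 fwd↓0
  step 2 · PE1,2: acc=0; fwd→0 fwd↓0
  step 3 · PE1,2: acc=17; fwd→1 fwd↓17
OS (2×3 grid), PE[1][2]:
  step 0 · PE1,2: acc=0; fwd→0 fwd↓0
  step 1 · PE1,2: acc=0; fwd→0 fwd↓0
  step 2 · PE1,2: acc=0; fwd→0 fwd↓0
  step 3 · PE1,2: acc=64; fwd→8 fwd↓8
RS (2×2): PE[1][2] does not exist.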